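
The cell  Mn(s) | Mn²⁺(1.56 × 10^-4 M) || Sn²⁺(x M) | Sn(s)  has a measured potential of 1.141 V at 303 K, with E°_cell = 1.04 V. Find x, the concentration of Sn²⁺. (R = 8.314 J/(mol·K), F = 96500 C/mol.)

From the Nernst equation, ln Q = nF(E° − E)/RT = 2×96500×(1.04 − 1.141)/(8.314×303) = -7.738, so Q = 4.36 × 10^-4.
With Q = [Mn²⁺]/[Sn²⁺] and the known concentrations, [Sn²⁺] in the denominator gives [Sn²⁺] = 0.36 M.

0.36 M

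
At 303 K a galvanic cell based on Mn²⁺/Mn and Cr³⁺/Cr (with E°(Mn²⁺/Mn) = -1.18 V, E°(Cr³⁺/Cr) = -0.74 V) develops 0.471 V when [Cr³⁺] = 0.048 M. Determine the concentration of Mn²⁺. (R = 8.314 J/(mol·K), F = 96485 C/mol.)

0.012 M

From the Nernst equation, ln Q = nF(E° − E)/RT = 6×96485×(0.44 − 0.471)/(8.314×303) = -7.124, so Q = 8.06 × 10^-4.
With Q = [Mn²⁺]^3/[Cr³⁺]^2 and the known concentrations, [Mn²⁺]^3 in the numerator gives [Mn²⁺] = 0.012 M.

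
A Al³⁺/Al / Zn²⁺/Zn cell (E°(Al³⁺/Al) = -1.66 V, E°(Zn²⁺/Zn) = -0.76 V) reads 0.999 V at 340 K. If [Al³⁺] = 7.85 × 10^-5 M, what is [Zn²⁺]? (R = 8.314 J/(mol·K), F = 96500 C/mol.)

From the Nernst equation, ln Q = nF(E° − E)/RT = 6×96500×(0.90 − 0.999)/(8.314×340) = -20.278, so Q = 1.56 × 10^-9.
With Q = [Al³⁺]^2/[Zn²⁺]^3 and the known concentrations, [Zn²⁺]^3 in the denominator gives [Zn²⁺] = 1.6 M.

1.6 M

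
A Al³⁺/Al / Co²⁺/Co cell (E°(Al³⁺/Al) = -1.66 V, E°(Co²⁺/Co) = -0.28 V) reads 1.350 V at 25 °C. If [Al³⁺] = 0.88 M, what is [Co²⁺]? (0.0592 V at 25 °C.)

From the Nernst equation, log Q = n(E° − E)/0.0592 = 6(1.38 − 1.350)/0.0592 = 3.041, so Q = 1100.
With Q = [Al³⁺]^2/[Co²⁺]^3 and the known concentrations, [Co²⁺]^3 in the denominator gives [Co²⁺] = 0.089 M.

0.089 M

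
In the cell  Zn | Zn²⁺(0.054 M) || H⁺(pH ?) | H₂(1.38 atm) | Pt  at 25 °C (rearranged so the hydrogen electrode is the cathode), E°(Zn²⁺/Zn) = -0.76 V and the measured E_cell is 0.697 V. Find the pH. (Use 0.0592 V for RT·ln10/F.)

E°_cell = 0.76 V and n = 2.
log Q = n(E° − E)/0.0592 = 2×(0.76 − 0.697)/0.0592 = 2.128.
With Q = [Zn²⁺]·P(H₂) / [H⁺]^2, solving for [H⁺] gives log[H⁺] = -1.628, so pH = 1.63.

pH = 1.63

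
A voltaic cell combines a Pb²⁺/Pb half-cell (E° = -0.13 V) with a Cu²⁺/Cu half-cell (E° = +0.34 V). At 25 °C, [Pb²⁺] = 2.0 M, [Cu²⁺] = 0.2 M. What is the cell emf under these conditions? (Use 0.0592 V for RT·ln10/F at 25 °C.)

0.440 V

The Cu²⁺/Cu couple has the higher reduction potential and acts as the cathode, so E°_cell = +0.34 − (-0.13) = 0.47 V.
Balancing electrons gives n = 2; the reaction quotient is Q = [Pb²⁺]/[Cu²⁺] = 10.0.
At 25 °C, E = E° − (0.0592/n) log Q = 0.47 − (0.0592/2)(1.000) = 0.470 − 0.030 = 0.440 V.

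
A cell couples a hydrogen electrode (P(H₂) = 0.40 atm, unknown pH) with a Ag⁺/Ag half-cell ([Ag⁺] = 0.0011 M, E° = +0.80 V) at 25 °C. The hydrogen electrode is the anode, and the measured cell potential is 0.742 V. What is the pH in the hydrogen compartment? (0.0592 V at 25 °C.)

pH = 2.18

E°_cell = 0.80 V and n = 2.
log Q = n(E° − E)/0.0592 = 2×(0.80 − 0.742)/0.0592 = 1.959.
With Q = [H⁺]^2 / ([Ag⁺]^2·P(H₂)), solving for [H⁺] gives log[H⁺] = -2.178, so pH = 2.18.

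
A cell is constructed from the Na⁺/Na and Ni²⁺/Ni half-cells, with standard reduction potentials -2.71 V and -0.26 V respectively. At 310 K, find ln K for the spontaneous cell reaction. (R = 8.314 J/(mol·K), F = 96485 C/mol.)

ln K = 183.4

E°_cell = -0.26 − (-2.71) = 2.45 V, with n = 2 electrons transferred.
At equilibrium E = 0, so the Nernst equation gives ln K = nFE°/RT = (2)(96485)(2.45)/((8.314)(310)) = 183.44.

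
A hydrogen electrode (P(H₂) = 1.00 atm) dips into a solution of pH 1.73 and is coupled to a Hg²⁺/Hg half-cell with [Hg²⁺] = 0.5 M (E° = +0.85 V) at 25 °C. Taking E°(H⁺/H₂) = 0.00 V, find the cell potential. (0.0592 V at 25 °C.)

0.94 V

The Hg²⁺/Hg couple is the cathode, so E°_cell = 0.85 V; n = 2.
[H⁺] = 10^(−1.73) = 0.019 M, and Q = [H⁺]^2 / ([Hg²⁺]·P(H₂)) = 6.93 × 10^-4.
E = E° − (0.0592/2) log Q = 0.85 − (0.0592/2)(-3.159) = 0.944 V.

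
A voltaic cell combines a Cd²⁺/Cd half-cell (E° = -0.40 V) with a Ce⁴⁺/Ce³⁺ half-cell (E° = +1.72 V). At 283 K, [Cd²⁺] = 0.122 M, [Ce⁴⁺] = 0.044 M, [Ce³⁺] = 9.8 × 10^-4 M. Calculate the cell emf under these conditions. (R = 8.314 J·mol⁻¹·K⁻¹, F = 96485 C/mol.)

The Ce⁴⁺/Ce³⁺ couple has the higher reduction potential and acts as the cathode, so E°_cell = +1.72 − (-0.40) = 2.12 V.
Balancing electrons gives n = 2; the reaction quotient is Q = [Cd²⁺]·[Ce³⁺]^2/[Ce⁴⁺]^2 = 6.05 × 10^-5.
E = E° − (RT/nF) ln Q = 2.12 − (8.314×283)/(2×96485) × (-9.713) = 2.120 + 0.118 = 2.238 V.

2.24 V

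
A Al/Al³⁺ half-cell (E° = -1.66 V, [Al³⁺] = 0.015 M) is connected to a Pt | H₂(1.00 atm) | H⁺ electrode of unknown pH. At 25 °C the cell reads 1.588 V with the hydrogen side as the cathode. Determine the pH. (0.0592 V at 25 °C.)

pH = 1.82

E°_cell = 1.66 V and n = 6.
log Q = n(E° − E)/0.0592 = 6×(1.66 − 1.588)/0.0592 = 7.297.
With Q = [Al³⁺]^2·P(H₂)^3 / [H⁺]^6, solving for [H⁺] gives log[H⁺] = -1.824, so pH = 1.82.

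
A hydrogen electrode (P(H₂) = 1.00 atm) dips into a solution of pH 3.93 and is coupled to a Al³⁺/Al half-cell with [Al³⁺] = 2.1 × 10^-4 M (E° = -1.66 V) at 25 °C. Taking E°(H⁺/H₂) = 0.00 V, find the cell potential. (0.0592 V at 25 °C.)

1.50 V

The hydrogen couple is the cathode, so E°_cell = 1.66 V; n = 6.
[H⁺] = 10^(−3.93) = 1.2 × 10^-4 M, and Q = [Al³⁺]^2·P(H₂)^3 / [H⁺]^6 = 1.68 × 10^16.
E = E° − (0.0592/6) log Q = 1.66 − (0.0592/6)(16.224) = 1.500 V.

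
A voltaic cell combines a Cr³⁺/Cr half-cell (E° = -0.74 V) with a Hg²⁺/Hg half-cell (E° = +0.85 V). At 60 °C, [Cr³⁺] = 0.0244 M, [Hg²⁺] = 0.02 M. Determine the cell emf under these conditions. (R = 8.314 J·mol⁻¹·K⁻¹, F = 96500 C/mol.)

The Hg²⁺/Hg couple has the higher reduction potential and acts as the cathode, so E°_cell = +0.85 − (-0.74) = 1.59 V.
Balancing electrons gives n = 6; the reaction quotient is Q = [Cr³⁺]^2/[Hg²⁺]^3 = 74.4.
E = E° − (RT/nF) ln Q = 1.59 − (8.314×333)/(6×96500) × (4.310) = 1.590 − 0.021 = 1.569 V.

1.57 V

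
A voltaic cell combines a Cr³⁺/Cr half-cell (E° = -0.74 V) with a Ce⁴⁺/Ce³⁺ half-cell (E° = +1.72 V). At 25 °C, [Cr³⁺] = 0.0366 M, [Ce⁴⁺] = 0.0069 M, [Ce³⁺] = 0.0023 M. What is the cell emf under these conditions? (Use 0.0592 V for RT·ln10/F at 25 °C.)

2.52 V

The Ce⁴⁺/Ce³⁺ couple has the higher reduction potential and acts as the cathode, so E°_cell = +1.72 − (-0.74) = 2.46 V.
Balancing electrons gives n = 3; the reaction quotient is Q = [Cr³⁺]·[Ce³⁺]^3/[Ce⁴⁺]^3 = 0.00136.
At 25 °C, E = E° − (0.0592/n) log Q = 2.46 − (0.0592/3)(-2.868) = 2.460 + 0.057 = 2.517 V.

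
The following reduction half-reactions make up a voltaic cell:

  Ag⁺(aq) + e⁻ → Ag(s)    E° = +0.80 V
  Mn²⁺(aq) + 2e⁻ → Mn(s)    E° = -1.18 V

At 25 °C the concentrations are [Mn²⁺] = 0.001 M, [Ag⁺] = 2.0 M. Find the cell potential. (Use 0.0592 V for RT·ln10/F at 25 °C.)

The Ag⁺/Ag couple has the higher reduction potential and acts as the cathode, so E°_cell = +0.80 − (-1.18) = 1.98 V.
Balancing electrons gives n = 2; the reaction quotient is Q = [Mn²⁺]/[Ag⁺]^2 = 2.5 × 10^-4.
At 25 °C, E = E° − (0.0592/n) log Q = 1.98 − (0.0592/2)(-3.602) = 1.980 + 0.107 = 2.087 V.

2.09 V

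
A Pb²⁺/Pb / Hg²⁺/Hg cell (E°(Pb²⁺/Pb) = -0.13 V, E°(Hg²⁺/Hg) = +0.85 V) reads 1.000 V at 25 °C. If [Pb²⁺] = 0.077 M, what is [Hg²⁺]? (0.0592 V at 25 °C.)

0.36 M

From the Nernst equation, log Q = n(E° − E)/0.0592 = 2(0.98 − 1.000)/0.0592 = -0.676, so Q = 0.211.
With Q = [Pb²⁺]/[Hg²⁺] and the known concentrations, [Hg²⁺] in the denominator gives [Hg²⁺] = 0.36 M.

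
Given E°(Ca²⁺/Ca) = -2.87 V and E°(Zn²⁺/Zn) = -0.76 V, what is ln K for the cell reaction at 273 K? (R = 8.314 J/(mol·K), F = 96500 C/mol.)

E°_cell = -0.76 − (-2.87) = 2.11 V, with n = 2 electrons transferred.
At equilibrium E = 0, so the Nernst equation gives ln K = nFE°/RT = (2)(96500)(2.11)/((8.314)(273)) = 179.42.

ln K = 179.4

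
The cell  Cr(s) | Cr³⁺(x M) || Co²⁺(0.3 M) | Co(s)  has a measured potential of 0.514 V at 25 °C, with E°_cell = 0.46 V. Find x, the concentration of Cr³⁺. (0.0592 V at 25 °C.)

From the Nernst equation, log Q = n(E° − E)/0.0592 = 6(0.46 − 0.514)/0.0592 = -5.473, so Q = 3.37 × 10^-6.
With Q = [Cr³⁺]^2/[Co²⁺]^3 and the known concentrations, [Cr³⁺]^2 in the numerator gives [Cr³⁺] = 3 × 10^-4 M.

3 × 10^-4 M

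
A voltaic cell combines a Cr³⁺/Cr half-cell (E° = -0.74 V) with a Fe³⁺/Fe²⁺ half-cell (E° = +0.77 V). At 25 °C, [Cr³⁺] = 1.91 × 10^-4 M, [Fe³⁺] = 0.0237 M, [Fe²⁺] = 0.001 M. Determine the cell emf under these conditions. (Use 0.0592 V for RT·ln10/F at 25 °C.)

1.66 V

The Fe³⁺/Fe²⁺ couple has the higher reduction potential and acts as the cathode, so E°_cell = +0.77 − (-0.74) = 1.51 V.
Balancing electrons gives n = 3; the reaction quotient is Q = [Cr³⁺]·[Fe²⁺]^3/[Fe³⁺]^3 = 1.43 × 10^-8.
At 25 °C, E = E° − (0.0592/n) log Q = 1.51 − (0.0592/3)(-7.843) = 1.510 + 0.155 = 1.665 V.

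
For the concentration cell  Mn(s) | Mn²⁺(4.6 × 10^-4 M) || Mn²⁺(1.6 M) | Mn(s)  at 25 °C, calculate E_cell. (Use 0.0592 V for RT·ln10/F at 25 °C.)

0.10 V

Both half-cells are Mn²⁺/Mn, so E°_cell = 0. The concentrated side is the cathode; the cell reaction moves Mn²⁺ from high to low concentration with n = 2.
Q = [Mn²⁺]_dilute/[Mn²⁺]_conc = 4.6 × 10^-4/1.6 = 2.88 × 10^-4.
E = 0 − (0.0592/2) log Q = −(0.0592/2)(-3.541) = 0.1048 V.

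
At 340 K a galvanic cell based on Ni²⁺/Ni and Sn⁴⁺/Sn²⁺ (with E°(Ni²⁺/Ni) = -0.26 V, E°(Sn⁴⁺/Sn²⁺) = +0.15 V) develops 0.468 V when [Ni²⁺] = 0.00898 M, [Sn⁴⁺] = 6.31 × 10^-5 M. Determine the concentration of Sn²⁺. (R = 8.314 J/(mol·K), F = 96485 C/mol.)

From the Nernst equation, ln Q = nF(E° − E)/RT = 2×96485×(0.41 − 0.468)/(8.314×340) = -3.959, so Q = 0.0191.
With Q = [Ni²⁺]·[Sn²⁺]/[Sn⁴⁺] and the known concentrations, [Sn²⁺] in the numerator gives [Sn²⁺] = 1.3 × 10^-4 M.

1.3 × 10^-4 M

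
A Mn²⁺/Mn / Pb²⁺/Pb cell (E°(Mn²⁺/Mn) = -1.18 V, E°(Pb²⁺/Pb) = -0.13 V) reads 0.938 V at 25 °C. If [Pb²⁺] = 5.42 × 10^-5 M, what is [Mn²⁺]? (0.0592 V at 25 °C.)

0.33 M

From the Nernst equation, log Q = n(E° − E)/0.0592 = 2(1.05 − 0.938)/0.0592 = 3.784, so Q = 6080.
With Q = [Mn²⁺]/[Pb²⁺] and the known concentrations, [Mn²⁺] in the numerator gives [Mn²⁺] = 0.33 M.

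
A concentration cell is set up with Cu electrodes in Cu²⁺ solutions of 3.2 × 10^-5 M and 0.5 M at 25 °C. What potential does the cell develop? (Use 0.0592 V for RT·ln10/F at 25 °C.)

0.12 V

Both half-cells are Cu²⁺/Cu, so E°_cell = 0. The concentrated side is the cathode; the cell reaction moves Cu²⁺ from high to low concentration with n = 2.
Q = [Cu²⁺]_dilute/[Cu²⁺]_conc = 3.2 × 10^-5/0.5 = 6.4 × 10^-5.
E = 0 − (0.0592/2) log Q = −(0.0592/2)(-4.194) = 0.1241 V.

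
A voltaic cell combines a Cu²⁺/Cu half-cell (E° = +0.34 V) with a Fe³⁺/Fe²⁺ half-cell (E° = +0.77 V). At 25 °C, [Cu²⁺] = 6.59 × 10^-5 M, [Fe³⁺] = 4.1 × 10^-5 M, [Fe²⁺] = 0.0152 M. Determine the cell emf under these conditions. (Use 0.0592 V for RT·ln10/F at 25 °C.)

The Fe³⁺/Fe²⁺ couple has the higher reduction potential and acts as the cathode, so E°_cell = +0.77 − (+0.34) = 0.43 V.
Balancing electrons gives n = 2; the reaction quotient is Q = [Cu²⁺]·[Fe²⁺]^2/[Fe³⁺]^2 = 9.06.
At 25 °C, E = E° − (0.0592/n) log Q = 0.43 − (0.0592/2)(0.957) = 0.430 − 0.028 = 0.402 V.

0.402 V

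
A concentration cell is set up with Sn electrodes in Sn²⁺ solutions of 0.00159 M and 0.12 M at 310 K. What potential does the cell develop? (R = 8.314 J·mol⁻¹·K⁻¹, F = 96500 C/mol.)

Both half-cells are Sn²⁺/Sn, so E°_cell = 0. The concentrated side is the cathode; the cell reaction moves Sn²⁺ from high to low concentration with n = 2.
Q = [Sn²⁺]_dilute/[Sn²⁺]_conc = 0.00159/0.12 = 0.0133.
E = 0 − (RT/nF) ln Q = −((8.314×310)/(2×96500))(-4.324) = 0.0577 V.

0.058 V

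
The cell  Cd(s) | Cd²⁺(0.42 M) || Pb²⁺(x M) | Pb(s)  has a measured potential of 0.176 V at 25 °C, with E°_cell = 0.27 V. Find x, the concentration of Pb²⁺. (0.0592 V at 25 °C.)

2.8 × 10^-4 M

From the Nernst equation, log Q = n(E° − E)/0.0592 = 2(0.27 − 0.176)/0.0592 = 3.176, so Q = 1500.
With Q = [Cd²⁺]/[Pb²⁺] and the known concentrations, [Pb²⁺] in the denominator gives [Pb²⁺] = 2.8 × 10^-4 M.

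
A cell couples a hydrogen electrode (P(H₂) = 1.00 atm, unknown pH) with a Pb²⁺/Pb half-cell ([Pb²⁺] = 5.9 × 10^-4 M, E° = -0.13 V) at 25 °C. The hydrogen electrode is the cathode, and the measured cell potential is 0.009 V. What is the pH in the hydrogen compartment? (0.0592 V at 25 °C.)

pH = 3.66

E°_cell = 0.13 V and n = 2.
log Q = n(E° − E)/0.0592 = 2×(0.13 − 0.009)/0.0592 = 4.088.
With Q = [Pb²⁺]·P(H₂) / [H⁺]^2, solving for [H⁺] gives log[H⁺] = -3.658, so pH = 3.66.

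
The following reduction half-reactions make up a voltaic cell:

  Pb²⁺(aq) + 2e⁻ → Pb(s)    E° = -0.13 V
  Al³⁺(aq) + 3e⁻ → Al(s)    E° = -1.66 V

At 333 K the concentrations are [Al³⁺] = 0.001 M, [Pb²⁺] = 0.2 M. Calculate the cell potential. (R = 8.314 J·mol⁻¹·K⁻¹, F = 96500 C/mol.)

The Pb²⁺/Pb couple has the higher reduction potential and acts as the cathode, so E°_cell = -0.13 − (-1.66) = 1.53 V.
Balancing electrons gives n = 6; the reaction quotient is Q = [Al³⁺]^2/[Pb²⁺]^3 = 1.25 × 10^-4.
E = E° − (RT/nF) ln Q = 1.53 − (8.314×333)/(6×96500) × (-8.987) = 1.530 + 0.043 = 1.573 V.

1.57 V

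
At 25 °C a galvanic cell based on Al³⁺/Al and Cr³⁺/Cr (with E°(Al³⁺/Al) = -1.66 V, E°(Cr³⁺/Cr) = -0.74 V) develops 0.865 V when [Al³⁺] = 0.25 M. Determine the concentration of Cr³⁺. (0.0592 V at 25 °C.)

4.1 × 10^-4 M

From the Nernst equation, log Q = n(E° − E)/0.0592 = 3(0.92 − 0.865)/0.0592 = 2.787, so Q = 613.
With Q = [Al³⁺]/[Cr³⁺] and the known concentrations, [Cr³⁺] in the denominator gives [Cr³⁺] = 4.1 × 10^-4 M.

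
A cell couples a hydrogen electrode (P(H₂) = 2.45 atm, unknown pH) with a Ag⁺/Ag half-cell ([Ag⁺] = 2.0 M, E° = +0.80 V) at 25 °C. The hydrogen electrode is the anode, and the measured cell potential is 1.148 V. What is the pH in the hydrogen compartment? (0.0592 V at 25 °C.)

E°_cell = 0.80 V and n = 2.
log Q = n(E° − E)/0.0592 = 2×(0.80 − 1.148)/0.0592 = -11.757.
With Q = [H⁺]^2 / ([Ag⁺]^2·P(H₂)), solving for [H⁺] gives log[H⁺] = -5.383, so pH = 5.38.

pH = 5.38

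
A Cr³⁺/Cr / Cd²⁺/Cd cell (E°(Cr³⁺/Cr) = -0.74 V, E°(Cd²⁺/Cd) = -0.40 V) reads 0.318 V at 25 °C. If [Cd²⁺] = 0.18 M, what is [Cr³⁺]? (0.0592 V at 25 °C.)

From the Nernst equation, log Q = n(E° − E)/0.0592 = 6(0.34 − 0.318)/0.0592 = 2.230, so Q = 170.
With Q = [Cr³⁺]^2/[Cd²⁺]^3 and the known concentrations, [Cr³⁺]^2 in the numerator gives [Cr³⁺] = 0.99 M.

0.99 M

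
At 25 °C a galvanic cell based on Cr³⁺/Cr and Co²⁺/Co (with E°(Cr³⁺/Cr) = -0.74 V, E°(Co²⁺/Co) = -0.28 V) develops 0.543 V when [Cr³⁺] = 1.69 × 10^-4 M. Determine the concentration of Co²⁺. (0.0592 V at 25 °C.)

1.9 M

From the Nernst equation, log Q = n(E° − E)/0.0592 = 6(0.46 − 0.543)/0.0592 = -8.412, so Q = 3.87 × 10^-9.
With Q = [Cr³⁺]^2/[Co²⁺]^3 and the known concentrations, [Co²⁺]^3 in the denominator gives [Co²⁺] = 1.9 M.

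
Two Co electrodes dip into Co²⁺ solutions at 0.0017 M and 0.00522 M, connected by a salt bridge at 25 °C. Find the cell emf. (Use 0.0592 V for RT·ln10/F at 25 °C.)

Both half-cells are Co²⁺/Co, so E°_cell = 0. The concentrated side is the cathode; the cell reaction moves Co²⁺ from high to low concentration with n = 2.
Q = [Co²⁺]_dilute/[Co²⁺]_conc = 0.0017/0.00522 = 0.326.
E = 0 − (0.0592/2) log Q = −(0.0592/2)(-0.487) = 0.0144 V.

0.014 V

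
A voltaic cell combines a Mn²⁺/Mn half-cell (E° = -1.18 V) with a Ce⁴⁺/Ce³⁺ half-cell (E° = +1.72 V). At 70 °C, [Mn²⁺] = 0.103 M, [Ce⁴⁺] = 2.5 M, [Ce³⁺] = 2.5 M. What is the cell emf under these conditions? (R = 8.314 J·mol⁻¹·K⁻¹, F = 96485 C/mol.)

The Ce⁴⁺/Ce³⁺ couple has the higher reduction potential and acts as the cathode, so E°_cell = +1.72 − (-1.18) = 2.90 V.
Balancing electrons gives n = 2; the reaction quotient is Q = [Mn²⁺]·[Ce³⁺]^2/[Ce⁴⁺]^2 = 0.103.
E = E° − (RT/nF) ln Q = 2.90 − (8.314×343)/(2×96485) × (-2.273) = 2.900 + 0.034 = 2.934 V.

2.93 V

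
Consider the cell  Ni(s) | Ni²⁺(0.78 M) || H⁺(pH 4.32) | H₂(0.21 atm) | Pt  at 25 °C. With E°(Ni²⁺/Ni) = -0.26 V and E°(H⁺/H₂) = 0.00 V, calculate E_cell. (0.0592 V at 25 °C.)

The hydrogen couple is the cathode, so E°_cell = 0.26 V; n = 2.
[H⁺] = 10^(−4.32) = 4.8 × 10^-5 M, and Q = [Ni²⁺]·P(H₂) / [H⁺]^2 = 7.15 × 10^7.
E = E° − (0.0592/2) log Q = 0.26 − (0.0592/2)(7.854) = 0.028 V.

0.028 V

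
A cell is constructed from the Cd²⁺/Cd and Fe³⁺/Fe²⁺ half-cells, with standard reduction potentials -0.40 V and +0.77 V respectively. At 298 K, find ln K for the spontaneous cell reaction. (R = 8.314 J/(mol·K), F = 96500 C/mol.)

ln K = 91.1

E°_cell = +0.77 − (-0.40) = 1.17 V, with n = 2 electrons transferred.
At equilibrium E = 0, so the Nernst equation gives ln K = nFE°/RT = (2)(96500)(1.17)/((8.314)(298)) = 91.14.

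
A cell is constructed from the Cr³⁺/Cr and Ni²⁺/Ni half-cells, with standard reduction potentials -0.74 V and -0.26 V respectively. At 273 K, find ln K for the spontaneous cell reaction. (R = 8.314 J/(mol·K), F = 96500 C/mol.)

E°_cell = -0.26 − (-0.74) = 0.48 V, with n = 6 electrons transferred.
At equilibrium E = 0, so the Nernst equation gives ln K = nFE°/RT = (6)(96500)(0.48)/((8.314)(273)) = 122.45.

ln K = 122.4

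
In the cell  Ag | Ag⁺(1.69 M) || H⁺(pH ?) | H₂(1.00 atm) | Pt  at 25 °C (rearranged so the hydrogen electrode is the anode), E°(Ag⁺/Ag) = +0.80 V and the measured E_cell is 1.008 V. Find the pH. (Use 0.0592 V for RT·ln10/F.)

E°_cell = 0.80 V and n = 2.
log Q = n(E° − E)/0.0592 = 2×(0.80 − 1.008)/0.0592 = -7.027.
With Q = [H⁺]^2 / ([Ag⁺]^2·P(H₂)), solving for [H⁺] gives log[H⁺] = -3.286, so pH = 3.29.

pH = 3.29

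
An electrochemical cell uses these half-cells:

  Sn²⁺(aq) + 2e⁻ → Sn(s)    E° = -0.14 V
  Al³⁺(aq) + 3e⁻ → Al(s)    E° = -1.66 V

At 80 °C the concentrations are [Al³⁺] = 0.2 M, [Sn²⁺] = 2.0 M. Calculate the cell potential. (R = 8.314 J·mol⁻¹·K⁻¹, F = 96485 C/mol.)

The Sn²⁺/Sn couple has the higher reduction potential and acts as the cathode, so E°_cell = -0.14 − (-1.66) = 1.52 V.
Balancing electrons gives n = 6; the reaction quotient is Q = [Al³⁺]^2/[Sn²⁺]^3 = 0.00500.
E = E° − (RT/nF) ln Q = 1.52 − (8.314×353)/(6×96485) × (-5.298) = 1.520 + 0.027 = 1.547 V.

1.55 V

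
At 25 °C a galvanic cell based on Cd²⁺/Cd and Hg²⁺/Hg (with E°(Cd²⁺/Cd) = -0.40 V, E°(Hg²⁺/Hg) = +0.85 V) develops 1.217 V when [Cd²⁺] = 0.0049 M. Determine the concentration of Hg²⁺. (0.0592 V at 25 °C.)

From the Nernst equation, log Q = n(E° − E)/0.0592 = 2(1.25 − 1.217)/0.0592 = 1.115, so Q = 13.0.
With Q = [Cd²⁺]/[Hg²⁺] and the known concentrations, [Hg²⁺] in the denominator gives [Hg²⁺] = 3.8 × 10^-4 M.

3.8 × 10^-4 M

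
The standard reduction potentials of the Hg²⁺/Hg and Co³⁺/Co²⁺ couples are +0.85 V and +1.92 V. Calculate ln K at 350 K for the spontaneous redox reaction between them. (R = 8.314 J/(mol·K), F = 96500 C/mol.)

ln K = 71.0

E°_cell = +1.92 − (+0.85) = 1.07 V, with n = 2 electrons transferred.
At equilibrium E = 0, so the Nernst equation gives ln K = nFE°/RT = (2)(96500)(1.07)/((8.314)(350)) = 70.97.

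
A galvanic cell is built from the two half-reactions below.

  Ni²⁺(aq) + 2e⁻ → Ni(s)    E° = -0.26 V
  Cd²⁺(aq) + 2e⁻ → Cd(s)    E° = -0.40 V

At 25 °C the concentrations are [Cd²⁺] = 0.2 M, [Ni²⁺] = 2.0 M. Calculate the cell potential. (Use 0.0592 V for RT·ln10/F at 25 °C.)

The Ni²⁺/Ni couple has the higher reduction potential and acts as the cathode, so E°_cell = -0.26 − (-0.40) = 0.14 V.
Balancing electrons gives n = 2; the reaction quotient is Q = [Cd²⁺]/[Ni²⁺] = 0.100.
At 25 °C, E = E° − (0.0592/n) log Q = 0.14 − (0.0592/2)(-1.000) = 0.140 + 0.030 = 0.170 V.

0.170 V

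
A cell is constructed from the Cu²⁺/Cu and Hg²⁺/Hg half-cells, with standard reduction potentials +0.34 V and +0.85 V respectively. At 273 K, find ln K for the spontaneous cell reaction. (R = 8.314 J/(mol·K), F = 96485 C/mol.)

ln K = 43.4

E°_cell = +0.85 − (+0.34) = 0.51 V, with n = 2 electrons transferred.
At equilibrium E = 0, so the Nernst equation gives ln K = nFE°/RT = (2)(96485)(0.51)/((8.314)(273)) = 43.36.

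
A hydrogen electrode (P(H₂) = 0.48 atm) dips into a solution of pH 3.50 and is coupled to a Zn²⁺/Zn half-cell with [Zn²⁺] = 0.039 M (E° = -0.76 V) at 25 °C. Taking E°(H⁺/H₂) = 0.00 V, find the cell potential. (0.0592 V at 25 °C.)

The hydrogen couple is the cathode, so E°_cell = 0.76 V; n = 2.
[H⁺] = 10^(−3.50) = 3.2 × 10^-4 M, and Q = [Zn²⁺]·P(H₂) / [H⁺]^2 = 1.87 × 10^5.
E = E° − (0.0592/2) log Q = 0.76 − (0.0592/2)(5.272) = 0.604 V.

0.60 V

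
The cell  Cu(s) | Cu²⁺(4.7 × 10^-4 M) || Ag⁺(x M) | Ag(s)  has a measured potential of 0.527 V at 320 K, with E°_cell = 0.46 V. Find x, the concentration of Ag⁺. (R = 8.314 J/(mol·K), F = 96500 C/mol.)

0.25 M

From the Nernst equation, ln Q = nF(E° − E)/RT = 2×96500×(0.46 − 0.527)/(8.314×320) = -4.860, so Q = 0.00775.
With Q = [Cu²⁺]/[Ag⁺]^2 and the known concentrations, [Ag⁺]^2 in the denominator gives [Ag⁺] = 0.25 M.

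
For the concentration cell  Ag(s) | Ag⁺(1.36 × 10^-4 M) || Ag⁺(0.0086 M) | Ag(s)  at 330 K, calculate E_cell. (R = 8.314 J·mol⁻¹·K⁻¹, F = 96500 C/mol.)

0.12 V

Both half-cells are Ag⁺/Ag, so E°_cell = 0. The concentrated side is the cathode; the cell reaction moves Ag⁺ from high to low concentration with n = 1.
Q = [Ag⁺]_dilute/[Ag⁺]_conc = 1.36 × 10^-4/0.0086 = 0.0158.
E = 0 − (RT/nF) ln Q = −((8.314×330)/(1×96500))(-4.147) = 0.1179 V.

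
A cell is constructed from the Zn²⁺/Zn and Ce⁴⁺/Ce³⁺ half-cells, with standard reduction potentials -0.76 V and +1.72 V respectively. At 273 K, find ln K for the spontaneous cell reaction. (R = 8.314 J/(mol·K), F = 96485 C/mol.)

ln K = 210.8

E°_cell = +1.72 − (-0.76) = 2.48 V, with n = 2 electrons transferred.
At equilibrium E = 0, so the Nernst equation gives ln K = nFE°/RT = (2)(96485)(2.48)/((8.314)(273)) = 210.85.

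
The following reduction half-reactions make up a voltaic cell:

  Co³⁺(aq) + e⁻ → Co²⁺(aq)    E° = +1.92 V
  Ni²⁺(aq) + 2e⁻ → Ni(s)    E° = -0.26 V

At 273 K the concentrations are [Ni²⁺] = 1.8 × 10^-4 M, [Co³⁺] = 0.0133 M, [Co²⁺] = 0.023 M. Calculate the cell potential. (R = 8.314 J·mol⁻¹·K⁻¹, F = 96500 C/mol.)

2.27 V

The Co³⁺/Co²⁺ couple has the higher reduction potential and acts as the cathode, so E°_cell = +1.92 − (-0.26) = 2.18 V.
Balancing electrons gives n = 2; the reaction quotient is Q = [Ni²⁺]·[Co²⁺]^2/[Co³⁺]^2 = 5.38 × 10^-4.
E = E° − (RT/nF) ln Q = 2.18 − (8.314×273)/(2×96500) × (-7.527) = 2.180 + 0.089 = 2.269 V.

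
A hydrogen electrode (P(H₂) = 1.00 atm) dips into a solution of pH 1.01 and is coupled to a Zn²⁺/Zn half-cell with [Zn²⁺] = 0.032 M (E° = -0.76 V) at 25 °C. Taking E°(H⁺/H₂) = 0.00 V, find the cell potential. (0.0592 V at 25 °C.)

The hydrogen couple is the cathode, so E°_cell = 0.76 V; n = 2.
[H⁺] = 10^(−1.01) = 0.098 M, and Q = [Zn²⁺]·P(H₂) / [H⁺]^2 = 3.35.
E = E° − (0.0592/2) log Q = 0.76 − (0.0592/2)(0.525) = 0.744 V.

0.74 V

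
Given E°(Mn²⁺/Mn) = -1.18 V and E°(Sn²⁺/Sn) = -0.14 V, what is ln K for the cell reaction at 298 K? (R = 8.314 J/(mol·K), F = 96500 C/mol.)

E°_cell = -0.14 − (-1.18) = 1.04 V, with n = 2 electrons transferred.
At equilibrium E = 0, so the Nernst equation gives ln K = nFE°/RT = (2)(96500)(1.04)/((8.314)(298)) = 81.01.

ln K = 81.0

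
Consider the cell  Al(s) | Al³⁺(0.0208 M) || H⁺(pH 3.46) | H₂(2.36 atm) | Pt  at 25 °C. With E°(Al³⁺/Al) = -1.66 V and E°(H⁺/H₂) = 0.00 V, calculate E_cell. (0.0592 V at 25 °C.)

1.48 V

The hydrogen couple is the cathode, so E°_cell = 1.66 V; n = 6.
[H⁺] = 10^(−3.46) = 3.5 × 10^-4 M, and Q = [Al³⁺]^2·P(H₂)^3 / [H⁺]^6 = 3.27 × 10^18.
E = E° − (0.0592/6) log Q = 1.66 − (0.0592/6)(18.515) = 1.477 V.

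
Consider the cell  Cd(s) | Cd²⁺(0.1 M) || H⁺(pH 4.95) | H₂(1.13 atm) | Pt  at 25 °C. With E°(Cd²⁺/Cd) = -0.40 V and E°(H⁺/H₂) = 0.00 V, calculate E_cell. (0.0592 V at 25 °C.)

0.13 V

The hydrogen couple is the cathode, so E°_cell = 0.40 V; n = 2.
[H⁺] = 10^(−4.95) = 1.1 × 10^-5 M, and Q = [Cd²⁺]·P(H₂) / [H⁺]^2 = 8.98 × 10^8.
E = E° − (0.0592/2) log Q = 0.40 − (0.0592/2)(8.953) = 0.135 V.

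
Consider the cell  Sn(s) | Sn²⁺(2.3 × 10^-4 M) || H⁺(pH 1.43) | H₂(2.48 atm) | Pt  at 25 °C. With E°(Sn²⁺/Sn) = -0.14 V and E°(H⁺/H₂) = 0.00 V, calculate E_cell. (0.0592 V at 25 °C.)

0.15 V

The hydrogen couple is the cathode, so E°_cell = 0.14 V; n = 2.
[H⁺] = 10^(−1.43) = 0.037 M, and Q = [Sn²⁺]·P(H₂) / [H⁺]^2 = 0.413.
E = E° − (0.0592/2) log Q = 0.14 − (0.0592/2)(-0.384) = 0.151 V.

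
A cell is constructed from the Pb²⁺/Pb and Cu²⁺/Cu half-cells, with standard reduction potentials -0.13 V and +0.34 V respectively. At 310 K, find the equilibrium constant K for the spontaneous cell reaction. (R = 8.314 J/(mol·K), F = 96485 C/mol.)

1.9 × 10^15

E°_cell = +0.34 − (-0.13) = 0.47 V, with n = 2 electrons transferred.
At equilibrium E = 0, so the Nernst equation gives ln K = nFE°/RT = (2)(96485)(0.47)/((8.314)(310)) = 35.19.
K = e^35.19 = 1.9 × 10^15.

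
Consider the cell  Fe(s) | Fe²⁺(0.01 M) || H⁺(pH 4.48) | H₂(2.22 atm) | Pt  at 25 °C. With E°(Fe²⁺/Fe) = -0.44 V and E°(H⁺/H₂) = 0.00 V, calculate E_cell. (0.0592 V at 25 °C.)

The hydrogen couple is the cathode, so E°_cell = 0.44 V; n = 2.
[H⁺] = 10^(−4.48) = 3.3 × 10^-5 M, and Q = [Fe²⁺]·P(H₂) / [H⁺]^2 = 2.02 × 10^7.
E = E° − (0.0592/2) log Q = 0.44 − (0.0592/2)(7.306) = 0.224 V.

0.22 V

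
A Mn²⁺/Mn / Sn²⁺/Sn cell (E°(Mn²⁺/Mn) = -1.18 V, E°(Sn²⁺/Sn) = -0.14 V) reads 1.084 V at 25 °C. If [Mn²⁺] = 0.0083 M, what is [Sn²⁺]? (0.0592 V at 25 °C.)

0.25 M

From the Nernst equation, log Q = n(E° − E)/0.0592 = 2(1.04 − 1.084)/0.0592 = -1.486, so Q = 0.0326.
With Q = [Mn²⁺]/[Sn²⁺] and the known concentrations, [Sn²⁺] in the denominator gives [Sn²⁺] = 0.25 M.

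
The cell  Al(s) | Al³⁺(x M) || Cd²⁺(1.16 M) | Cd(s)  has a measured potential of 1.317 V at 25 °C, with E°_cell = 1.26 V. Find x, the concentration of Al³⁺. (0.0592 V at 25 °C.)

0.0016 M

From the Nernst equation, log Q = n(E° − E)/0.0592 = 6(1.26 − 1.317)/0.0592 = -5.777, so Q = 1.67 × 10^-6.
With Q = [Al³⁺]^2/[Cd²⁺]^3 and the known concentrations, [Al³⁺]^2 in the numerator gives [Al³⁺] = 0.0016 M.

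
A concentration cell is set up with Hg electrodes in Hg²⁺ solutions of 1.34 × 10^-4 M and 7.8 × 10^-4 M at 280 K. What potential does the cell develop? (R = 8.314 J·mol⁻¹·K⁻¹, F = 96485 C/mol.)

0.021 V

Both half-cells are Hg²⁺/Hg, so E°_cell = 0. The concentrated side is the cathode; the cell reaction moves Hg²⁺ from high to low concentration with n = 2.
Q = [Hg²⁺]_dilute/[Hg²⁺]_conc = 1.34 × 10^-4/7.8 × 10^-4 = 0.172.
E = 0 − (RT/nF) ln Q = −((8.314×280)/(2×96485))(-1.761) = 0.0212 V.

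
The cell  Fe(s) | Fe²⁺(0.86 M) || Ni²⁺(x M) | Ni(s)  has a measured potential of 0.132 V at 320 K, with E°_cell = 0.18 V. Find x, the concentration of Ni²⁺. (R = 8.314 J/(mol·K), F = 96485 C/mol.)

From the Nernst equation, ln Q = nF(E° − E)/RT = 2×96485×(0.18 − 0.132)/(8.314×320) = 3.482, so Q = 32.5.
With Q = [Fe²⁺]/[Ni²⁺] and the known concentrations, [Ni²⁺] in the denominator gives [Ni²⁺] = 0.026 M.

0.026 M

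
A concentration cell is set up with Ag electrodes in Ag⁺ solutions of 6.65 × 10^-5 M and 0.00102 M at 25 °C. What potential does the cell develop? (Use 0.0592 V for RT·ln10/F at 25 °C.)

0.070 V

Both half-cells are Ag⁺/Ag, so E°_cell = 0. The concentrated side is the cathode; the cell reaction moves Ag⁺ from high to low concentration with n = 1.
Q = [Ag⁺]_dilute/[Ag⁺]_conc = 6.65 × 10^-5/0.00102 = 0.0652.
E = 0 − (0.0592/1) log Q = −(0.0592/1)(-1.186) = 0.0702 V.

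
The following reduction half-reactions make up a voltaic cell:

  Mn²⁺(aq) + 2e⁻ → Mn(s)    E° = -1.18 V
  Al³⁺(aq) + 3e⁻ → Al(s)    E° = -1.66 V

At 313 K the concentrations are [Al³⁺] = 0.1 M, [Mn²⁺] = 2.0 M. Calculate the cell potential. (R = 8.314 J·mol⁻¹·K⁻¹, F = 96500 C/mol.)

The Mn²⁺/Mn couple has the higher reduction potential and acts as the cathode, so E°_cell = -1.18 − (-1.66) = 0.48 V.
Balancing electrons gives n = 6; the reaction quotient is Q = [Al³⁺]^2/[Mn²⁺]^3 = 0.00125.
E = E° − (RT/nF) ln Q = 0.48 − (8.314×313)/(6×96500) × (-6.685) = 0.480 + 0.030 = 0.510 V.

0.510 V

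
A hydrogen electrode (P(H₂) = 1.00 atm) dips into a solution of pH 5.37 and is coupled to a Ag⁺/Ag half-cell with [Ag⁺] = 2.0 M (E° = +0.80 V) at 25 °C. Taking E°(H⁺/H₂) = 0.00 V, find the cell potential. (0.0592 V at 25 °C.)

1.14 V

The Ag⁺/Ag couple is the cathode, so E°_cell = 0.80 V; n = 2.
[H⁺] = 10^(−5.37) = 4.3 × 10^-6 M, and Q = [H⁺]^2 / ([Ag⁺]^2·P(H₂)) = 4.55 × 10^-12.
E = E° − (0.0592/2) log Q = 0.80 − (0.0592/2)(-11.342) = 1.136 V.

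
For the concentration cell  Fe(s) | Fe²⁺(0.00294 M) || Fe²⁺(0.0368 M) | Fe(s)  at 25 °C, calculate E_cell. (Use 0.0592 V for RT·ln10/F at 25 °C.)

Both half-cells are Fe²⁺/Fe, so E°_cell = 0. The concentrated side is the cathode; the cell reaction moves Fe²⁺ from high to low concentration with n = 2.
Q = [Fe²⁺]_dilute/[Fe²⁺]_conc = 0.00294/0.0368 = 0.0799.
E = 0 − (0.0592/2) log Q = −(0.0592/2)(-1.098) = 0.0325 V.

0.033 V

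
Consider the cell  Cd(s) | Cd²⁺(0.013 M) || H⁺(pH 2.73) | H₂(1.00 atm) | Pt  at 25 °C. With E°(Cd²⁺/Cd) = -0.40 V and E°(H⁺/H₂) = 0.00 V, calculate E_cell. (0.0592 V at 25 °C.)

0.29 V

The hydrogen couple is the cathode, so E°_cell = 0.40 V; n = 2.
[H⁺] = 10^(−2.73) = 0.0019 M, and Q = [Cd²⁺]·P(H₂) / [H⁺]^2 = 3750.
E = E° − (0.0592/2) log Q = 0.40 − (0.0592/2)(3.574) = 0.294 V.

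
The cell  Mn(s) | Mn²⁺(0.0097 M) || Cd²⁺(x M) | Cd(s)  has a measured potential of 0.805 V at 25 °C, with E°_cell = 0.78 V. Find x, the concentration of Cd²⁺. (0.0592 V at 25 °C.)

0.068 M

From the Nernst equation, log Q = n(E° − E)/0.0592 = 2(0.78 − 0.805)/0.0592 = -0.845, so Q = 0.143.
With Q = [Mn²⁺]/[Cd²⁺] and the known concentrations, [Cd²⁺] in the denominator gives [Cd²⁺] = 0.068 M.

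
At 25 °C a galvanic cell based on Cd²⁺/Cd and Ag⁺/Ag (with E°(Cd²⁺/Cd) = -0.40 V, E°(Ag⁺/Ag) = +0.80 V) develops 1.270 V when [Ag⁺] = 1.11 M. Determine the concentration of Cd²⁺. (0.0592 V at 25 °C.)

0.0053 M

From the Nernst equation, log Q = n(E° − E)/0.0592 = 2(1.20 − 1.270)/0.0592 = -2.365, so Q = 0.00432.
With Q = [Cd²⁺]/[Ag⁺]^2 and the known concentrations, [Cd²⁺] in the numerator gives [Cd²⁺] = 0.0053 M.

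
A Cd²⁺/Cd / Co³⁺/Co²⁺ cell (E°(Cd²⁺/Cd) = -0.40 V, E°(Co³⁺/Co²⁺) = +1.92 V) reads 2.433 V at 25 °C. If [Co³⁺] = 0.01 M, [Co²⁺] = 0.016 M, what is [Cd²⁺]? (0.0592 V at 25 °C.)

5.9 × 10^-5 M

From the Nernst equation, log Q = n(E° − E)/0.0592 = 2(2.32 − 2.433)/0.0592 = -3.818, so Q = 1.52 × 10^-4.
With Q = [Cd²⁺]·[Co²⁺]^2/[Co³⁺]^2 and the known concentrations, [Cd²⁺] in the numerator gives [Cd²⁺] = 5.9 × 10^-5 M.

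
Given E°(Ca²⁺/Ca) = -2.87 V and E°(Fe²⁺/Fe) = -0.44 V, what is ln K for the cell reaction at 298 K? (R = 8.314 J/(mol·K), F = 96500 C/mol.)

E°_cell = -0.44 − (-2.87) = 2.43 V, with n = 2 electrons transferred.
At equilibrium E = 0, so the Nernst equation gives ln K = nFE°/RT = (2)(96500)(2.43)/((8.314)(298)) = 189.29.

ln K = 189.3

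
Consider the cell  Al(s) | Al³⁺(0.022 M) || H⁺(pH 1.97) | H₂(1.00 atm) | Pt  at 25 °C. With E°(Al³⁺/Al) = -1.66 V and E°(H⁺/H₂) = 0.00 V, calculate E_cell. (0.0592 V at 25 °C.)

1.58 V

The hydrogen couple is the cathode, so E°_cell = 1.66 V; n = 6.
[H⁺] = 10^(−1.97) = 0.011 M, and Q = [Al³⁺]^2·P(H₂)^3 / [H⁺]^6 = 3.2 × 10^8.
E = E° − (0.0592/6) log Q = 1.66 − (0.0592/6)(8.505) = 1.576 V.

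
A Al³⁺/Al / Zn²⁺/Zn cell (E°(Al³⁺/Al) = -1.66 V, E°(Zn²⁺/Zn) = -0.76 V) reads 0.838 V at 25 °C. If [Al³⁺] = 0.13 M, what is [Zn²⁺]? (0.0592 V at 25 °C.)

From the Nernst equation, log Q = n(E° − E)/0.0592 = 6(0.90 − 0.838)/0.0592 = 6.284, so Q = 1.92 × 10^6.
With Q = [Al³⁺]^2/[Zn²⁺]^3 and the known concentrations, [Zn²⁺]^3 in the denominator gives [Zn²⁺] = 0.0021 M.

0.0021 M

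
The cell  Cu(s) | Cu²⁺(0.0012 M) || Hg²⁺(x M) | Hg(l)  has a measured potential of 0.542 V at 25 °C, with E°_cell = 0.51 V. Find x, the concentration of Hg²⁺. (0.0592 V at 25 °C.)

0.014 M

From the Nernst equation, log Q = n(E° − E)/0.0592 = 2(0.51 − 0.542)/0.0592 = -1.081, so Q = 0.0830.
With Q = [Cu²⁺]/[Hg²⁺] and the known concentrations, [Hg²⁺] in the denominator gives [Hg²⁺] = 0.014 M.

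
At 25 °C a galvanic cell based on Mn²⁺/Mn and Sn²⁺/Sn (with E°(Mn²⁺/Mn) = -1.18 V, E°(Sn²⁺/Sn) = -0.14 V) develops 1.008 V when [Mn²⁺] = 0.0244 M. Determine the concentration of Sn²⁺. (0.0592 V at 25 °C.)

From the Nernst equation, log Q = n(E° − E)/0.0592 = 2(1.04 − 1.008)/0.0592 = 1.081, so Q = 12.1.
With Q = [Mn²⁺]/[Sn²⁺] and the known concentrations, [Sn²⁺] in the denominator gives [Sn²⁺] = 0.002 M.

0.002 M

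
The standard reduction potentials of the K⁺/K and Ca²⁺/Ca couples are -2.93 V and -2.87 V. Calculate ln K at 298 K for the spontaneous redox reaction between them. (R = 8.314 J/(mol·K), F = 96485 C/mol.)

ln K = 4.7

E°_cell = -2.87 − (-2.93) = 0.06 V, with n = 2 electrons transferred.
At equilibrium E = 0, so the Nernst equation gives ln K = nFE°/RT = (2)(96485)(0.06)/((8.314)(298)) = 4.67.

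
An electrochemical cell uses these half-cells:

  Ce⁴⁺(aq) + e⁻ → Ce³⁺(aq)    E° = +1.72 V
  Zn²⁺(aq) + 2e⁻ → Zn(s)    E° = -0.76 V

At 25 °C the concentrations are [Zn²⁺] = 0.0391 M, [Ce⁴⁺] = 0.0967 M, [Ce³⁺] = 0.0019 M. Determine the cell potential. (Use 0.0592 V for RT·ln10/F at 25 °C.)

The Ce⁴⁺/Ce³⁺ couple has the higher reduction potential and acts as the cathode, so E°_cell = +1.72 − (-0.76) = 2.48 V.
Balancing electrons gives n = 2; the reaction quotient is Q = [Zn²⁺]·[Ce³⁺]^2/[Ce⁴⁺]^2 = 1.51 × 10^-5.
At 25 °C, E = E° − (0.0592/n) log Q = 2.48 − (0.0592/2)(-4.821) = 2.480 + 0.143 = 2.623 V.

2.62 V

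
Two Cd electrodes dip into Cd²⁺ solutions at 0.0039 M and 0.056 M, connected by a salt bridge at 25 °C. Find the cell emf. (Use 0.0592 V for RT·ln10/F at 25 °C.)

0.034 V

Both half-cells are Cd²⁺/Cd, so E°_cell = 0. The concentrated side is the cathode; the cell reaction moves Cd²⁺ from high to low concentration with n = 2.
Q = [Cd²⁺]_dilute/[Cd²⁺]_conc = 0.0039/0.056 = 0.0696.
E = 0 − (0.0592/2) log Q = −(0.0592/2)(-1.157) = 0.0342 V.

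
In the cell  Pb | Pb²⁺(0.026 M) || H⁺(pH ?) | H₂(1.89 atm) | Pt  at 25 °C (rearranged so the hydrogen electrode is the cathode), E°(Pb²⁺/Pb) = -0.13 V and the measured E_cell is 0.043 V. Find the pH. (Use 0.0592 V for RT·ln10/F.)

pH = 2.12

E°_cell = 0.13 V and n = 2.
log Q = n(E° − E)/0.0592 = 2×(0.13 − 0.043)/0.0592 = 2.939.
With Q = [Pb²⁺]·P(H₂) / [H⁺]^2, solving for [H⁺] gives log[H⁺] = -2.124, so pH = 2.12.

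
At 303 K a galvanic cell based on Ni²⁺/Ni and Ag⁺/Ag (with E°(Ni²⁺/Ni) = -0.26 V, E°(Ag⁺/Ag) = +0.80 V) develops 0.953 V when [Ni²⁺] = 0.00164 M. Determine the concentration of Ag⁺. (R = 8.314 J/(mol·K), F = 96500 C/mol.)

6.7 × 10^-4 M

From the Nernst equation, ln Q = nF(E° − E)/RT = 2×96500×(1.06 − 0.953)/(8.314×303) = 8.198, so Q = 3630.
With Q = [Ni²⁺]/[Ag⁺]^2 and the known concentrations, [Ag⁺]^2 in the denominator gives [Ag⁺] = 6.7 × 10^-4 M.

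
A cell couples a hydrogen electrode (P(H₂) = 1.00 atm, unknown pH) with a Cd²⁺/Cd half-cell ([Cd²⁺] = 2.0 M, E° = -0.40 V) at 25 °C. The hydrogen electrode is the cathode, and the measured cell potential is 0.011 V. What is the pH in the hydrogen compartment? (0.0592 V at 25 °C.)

E°_cell = 0.40 V and n = 2.
log Q = n(E° − E)/0.0592 = 2×(0.40 − 0.011)/0.0592 = 13.142.
With Q = [Cd²⁺]·P(H₂) / [H⁺]^2, solving for [H⁺] gives log[H⁺] = -6.420, so pH = 6.42.

pH = 6.42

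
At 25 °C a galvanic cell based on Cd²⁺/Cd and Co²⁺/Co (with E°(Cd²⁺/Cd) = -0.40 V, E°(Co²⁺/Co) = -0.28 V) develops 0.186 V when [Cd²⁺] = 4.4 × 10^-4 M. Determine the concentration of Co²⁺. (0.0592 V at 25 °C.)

From the Nernst equation, log Q = n(E° − E)/0.0592 = 2(0.12 − 0.186)/0.0592 = -2.230, so Q = 0.00589.
With Q = [Cd²⁺]/[Co²⁺] and the known concentrations, [Co²⁺] in the denominator gives [Co²⁺] = 0.075 M.

0.075 M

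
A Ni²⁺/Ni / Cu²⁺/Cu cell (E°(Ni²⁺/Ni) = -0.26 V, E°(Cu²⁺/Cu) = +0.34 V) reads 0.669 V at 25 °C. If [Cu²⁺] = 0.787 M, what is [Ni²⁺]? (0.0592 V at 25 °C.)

0.0037 M

From the Nernst equation, log Q = n(E° − E)/0.0592 = 2(0.60 − 0.669)/0.0592 = -2.331, so Q = 0.00467.
With Q = [Ni²⁺]/[Cu²⁺] and the known concentrations, [Ni²⁺] in the numerator gives [Ni²⁺] = 0.0037 M.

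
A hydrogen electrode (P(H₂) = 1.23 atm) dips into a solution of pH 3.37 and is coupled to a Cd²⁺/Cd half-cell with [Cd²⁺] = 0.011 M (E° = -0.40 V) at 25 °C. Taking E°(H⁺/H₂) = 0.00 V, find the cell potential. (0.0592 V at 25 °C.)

0.26 V

The hydrogen couple is the cathode, so E°_cell = 0.40 V; n = 2.
[H⁺] = 10^(−3.37) = 4.3 × 10^-4 M, and Q = [Cd²⁺]·P(H₂) / [H⁺]^2 = 7.44 × 10^4.
E = E° − (0.0592/2) log Q = 0.40 − (0.0592/2)(4.871) = 0.256 V.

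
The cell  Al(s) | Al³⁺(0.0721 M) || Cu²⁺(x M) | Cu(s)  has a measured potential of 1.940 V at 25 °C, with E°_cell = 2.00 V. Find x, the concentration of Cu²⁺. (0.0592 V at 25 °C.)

From the Nernst equation, log Q = n(E° − E)/0.0592 = 6(2.00 − 1.940)/0.0592 = 6.081, so Q = 1.21 × 10^6.
With Q = [Al³⁺]^2/[Cu²⁺]^3 and the known concentrations, [Cu²⁺]^3 in the denominator gives [Cu²⁺] = 0.0016 M.

0.0016 M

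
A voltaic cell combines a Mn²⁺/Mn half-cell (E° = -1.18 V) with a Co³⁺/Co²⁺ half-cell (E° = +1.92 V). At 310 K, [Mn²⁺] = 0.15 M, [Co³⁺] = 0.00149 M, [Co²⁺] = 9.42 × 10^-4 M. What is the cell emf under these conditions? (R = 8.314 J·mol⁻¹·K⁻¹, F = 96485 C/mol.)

3.14 V

The Co³⁺/Co²⁺ couple has the higher reduction potential and acts as the cathode, so E°_cell = +1.92 − (-1.18) = 3.10 V.
Balancing electrons gives n = 2; the reaction quotient is Q = [Mn²⁺]·[Co²⁺]^2/[Co³⁺]^2 = 0.0600.
E = E° − (RT/nF) ln Q = 3.10 − (8.314×310)/(2×96485) × (-2.814) = 3.100 + 0.038 = 3.138 V.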